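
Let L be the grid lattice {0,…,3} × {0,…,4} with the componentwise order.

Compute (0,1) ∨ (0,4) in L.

(0,1) ∨ (0,4) = (0,4)

(0,4)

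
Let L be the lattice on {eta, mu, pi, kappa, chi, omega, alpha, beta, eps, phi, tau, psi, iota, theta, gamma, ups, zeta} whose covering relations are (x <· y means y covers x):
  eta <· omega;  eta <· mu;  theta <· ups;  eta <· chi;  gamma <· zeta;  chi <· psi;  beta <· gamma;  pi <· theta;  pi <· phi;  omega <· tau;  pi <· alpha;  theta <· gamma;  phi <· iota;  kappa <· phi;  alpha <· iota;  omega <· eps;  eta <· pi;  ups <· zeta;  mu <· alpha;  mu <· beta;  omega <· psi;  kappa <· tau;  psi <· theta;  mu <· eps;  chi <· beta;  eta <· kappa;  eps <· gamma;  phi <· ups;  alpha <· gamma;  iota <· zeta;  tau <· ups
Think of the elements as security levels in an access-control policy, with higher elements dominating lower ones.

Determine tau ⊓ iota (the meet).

Common lower bounds of {tau, iota}: eta, kappa.
The greatest among these is kappa.

kappa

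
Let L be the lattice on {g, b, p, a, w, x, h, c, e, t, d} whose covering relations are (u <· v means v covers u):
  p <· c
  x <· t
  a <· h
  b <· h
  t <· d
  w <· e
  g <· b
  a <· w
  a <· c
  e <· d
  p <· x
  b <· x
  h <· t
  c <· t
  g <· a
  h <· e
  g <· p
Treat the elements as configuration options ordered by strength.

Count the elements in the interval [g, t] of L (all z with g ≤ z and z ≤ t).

The interval [g, t] = {a, b, c, g, h, p, t, x}, which has 8 elements.

8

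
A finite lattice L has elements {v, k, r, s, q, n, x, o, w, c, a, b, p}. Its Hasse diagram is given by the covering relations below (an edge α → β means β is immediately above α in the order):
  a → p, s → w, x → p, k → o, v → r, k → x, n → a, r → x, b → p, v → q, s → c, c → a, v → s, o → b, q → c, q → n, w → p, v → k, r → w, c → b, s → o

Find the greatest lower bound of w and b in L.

s

Common lower bounds of {w, b}: s, v.
The greatest among these is s.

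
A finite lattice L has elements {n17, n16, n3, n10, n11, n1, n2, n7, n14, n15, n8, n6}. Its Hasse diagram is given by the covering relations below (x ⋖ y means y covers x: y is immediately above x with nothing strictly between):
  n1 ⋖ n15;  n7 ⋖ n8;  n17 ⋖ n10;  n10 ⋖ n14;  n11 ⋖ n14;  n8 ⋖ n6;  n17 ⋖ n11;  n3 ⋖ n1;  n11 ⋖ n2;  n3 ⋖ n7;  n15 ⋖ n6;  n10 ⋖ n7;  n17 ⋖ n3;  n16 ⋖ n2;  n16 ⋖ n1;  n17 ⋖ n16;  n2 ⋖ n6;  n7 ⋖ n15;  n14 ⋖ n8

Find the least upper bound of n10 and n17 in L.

n10

Common upper bounds of {n10, n17}: n10, n14, n15, n6, n7, n8.
The least among these is n10.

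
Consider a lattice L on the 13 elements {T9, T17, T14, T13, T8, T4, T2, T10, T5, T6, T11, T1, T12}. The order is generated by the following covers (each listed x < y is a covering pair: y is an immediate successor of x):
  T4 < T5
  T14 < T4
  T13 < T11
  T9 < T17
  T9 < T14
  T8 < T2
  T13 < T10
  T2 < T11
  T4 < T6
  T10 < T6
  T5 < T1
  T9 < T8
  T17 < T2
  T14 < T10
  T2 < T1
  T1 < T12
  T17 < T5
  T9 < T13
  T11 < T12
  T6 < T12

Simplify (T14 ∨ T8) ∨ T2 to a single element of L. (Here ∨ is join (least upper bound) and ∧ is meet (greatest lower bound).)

T14 ∨ T8 = T1
T1 ∨ T2 = T1

T1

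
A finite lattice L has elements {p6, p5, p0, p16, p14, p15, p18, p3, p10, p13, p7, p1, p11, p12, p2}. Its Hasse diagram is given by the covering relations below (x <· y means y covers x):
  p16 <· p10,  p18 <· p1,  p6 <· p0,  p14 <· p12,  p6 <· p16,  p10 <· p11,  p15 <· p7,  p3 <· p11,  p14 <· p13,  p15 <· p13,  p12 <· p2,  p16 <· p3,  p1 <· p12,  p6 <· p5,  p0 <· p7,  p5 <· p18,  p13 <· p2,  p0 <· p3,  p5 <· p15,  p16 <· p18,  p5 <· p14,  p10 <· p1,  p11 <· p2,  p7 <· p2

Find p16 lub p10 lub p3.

p11

Common upper bounds of {p16, p10, p3}: p11, p2.
The least among these is p11.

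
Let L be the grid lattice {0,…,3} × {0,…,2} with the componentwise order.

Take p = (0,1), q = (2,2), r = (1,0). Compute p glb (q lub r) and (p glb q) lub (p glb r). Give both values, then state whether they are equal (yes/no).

q lub r = (2,2), so p glb (q lub r) = (0,1) glb (2,2) = (0,1).
p glb q = (0,1) and p glb r = (0,0), so (p glb q) lub (p glb r) = (0,1) lub (0,0) = (0,1).
Equal: yes.

(0,1); (0,1); yes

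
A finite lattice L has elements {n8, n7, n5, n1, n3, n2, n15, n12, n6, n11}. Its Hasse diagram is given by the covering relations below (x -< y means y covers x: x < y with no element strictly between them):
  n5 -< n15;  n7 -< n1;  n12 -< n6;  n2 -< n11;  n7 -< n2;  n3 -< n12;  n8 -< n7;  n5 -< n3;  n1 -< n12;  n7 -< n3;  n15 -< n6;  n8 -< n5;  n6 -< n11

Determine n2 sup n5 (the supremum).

n11

Common upper bounds of {n2, n5}: n11.
The least among these is n11.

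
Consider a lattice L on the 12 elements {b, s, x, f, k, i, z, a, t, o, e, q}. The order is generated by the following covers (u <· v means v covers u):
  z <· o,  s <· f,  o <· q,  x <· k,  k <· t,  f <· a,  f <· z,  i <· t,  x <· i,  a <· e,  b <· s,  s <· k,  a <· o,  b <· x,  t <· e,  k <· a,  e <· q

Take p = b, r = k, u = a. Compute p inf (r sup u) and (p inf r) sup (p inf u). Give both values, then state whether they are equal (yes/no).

r sup u = a, so p inf (r sup u) = b inf a = b.
p inf r = b and p inf u = b, so (p inf r) sup (p inf u) = b sup b = b.
Equal: yes.

b; b; yes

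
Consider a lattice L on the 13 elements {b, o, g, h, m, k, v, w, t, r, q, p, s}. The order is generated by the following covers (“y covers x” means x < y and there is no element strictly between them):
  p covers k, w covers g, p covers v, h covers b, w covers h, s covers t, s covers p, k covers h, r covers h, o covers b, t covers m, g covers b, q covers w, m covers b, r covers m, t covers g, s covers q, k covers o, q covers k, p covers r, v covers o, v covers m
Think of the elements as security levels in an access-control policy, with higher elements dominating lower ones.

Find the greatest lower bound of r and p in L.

Common lower bounds of {r, p}: b, h, m, r.
The greatest among these is r.

r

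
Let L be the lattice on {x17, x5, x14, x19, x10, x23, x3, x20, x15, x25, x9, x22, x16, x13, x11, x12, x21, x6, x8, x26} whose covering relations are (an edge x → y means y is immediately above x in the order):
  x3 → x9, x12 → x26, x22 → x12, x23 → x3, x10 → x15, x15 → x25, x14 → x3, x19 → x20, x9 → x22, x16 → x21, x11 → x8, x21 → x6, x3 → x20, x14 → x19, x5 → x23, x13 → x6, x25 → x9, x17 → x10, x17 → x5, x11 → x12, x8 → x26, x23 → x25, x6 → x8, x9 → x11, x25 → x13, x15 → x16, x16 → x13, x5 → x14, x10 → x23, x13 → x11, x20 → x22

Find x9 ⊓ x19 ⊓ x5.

Common lower bounds of {x9, x19, x5}: x17, x5.
The greatest among these is x5.

x5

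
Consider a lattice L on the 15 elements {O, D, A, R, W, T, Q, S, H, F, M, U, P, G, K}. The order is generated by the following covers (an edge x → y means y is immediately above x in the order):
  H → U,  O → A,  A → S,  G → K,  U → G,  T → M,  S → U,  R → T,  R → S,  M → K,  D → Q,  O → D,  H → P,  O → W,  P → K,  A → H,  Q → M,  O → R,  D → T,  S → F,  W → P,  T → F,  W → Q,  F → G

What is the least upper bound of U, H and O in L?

U

Common upper bounds of {U, H, O}: G, K, U.
The least among these is U.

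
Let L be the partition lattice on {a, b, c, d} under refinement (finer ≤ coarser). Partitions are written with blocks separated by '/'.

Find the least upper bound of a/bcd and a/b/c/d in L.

The join of a/bcd and a/b/c/d merges any blocks that overlap across the partitions, giving a/bcd.

a/bcd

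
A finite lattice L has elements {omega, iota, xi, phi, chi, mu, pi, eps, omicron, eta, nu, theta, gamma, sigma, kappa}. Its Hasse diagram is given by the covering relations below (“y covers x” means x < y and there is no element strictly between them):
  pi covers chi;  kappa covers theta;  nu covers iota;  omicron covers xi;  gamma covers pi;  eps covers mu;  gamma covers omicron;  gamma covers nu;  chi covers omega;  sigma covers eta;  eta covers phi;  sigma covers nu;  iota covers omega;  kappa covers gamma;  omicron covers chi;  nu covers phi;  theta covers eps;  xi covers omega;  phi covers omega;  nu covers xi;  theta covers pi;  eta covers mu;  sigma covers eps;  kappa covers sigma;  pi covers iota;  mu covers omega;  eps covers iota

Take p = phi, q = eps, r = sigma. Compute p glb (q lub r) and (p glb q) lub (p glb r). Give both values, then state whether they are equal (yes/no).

phi; phi; yes

q lub r = sigma, so p glb (q lub r) = phi glb sigma = phi.
p glb q = omega and p glb r = phi, so (p glb q) lub (p glb r) = omega lub phi = phi.
Equal: yes.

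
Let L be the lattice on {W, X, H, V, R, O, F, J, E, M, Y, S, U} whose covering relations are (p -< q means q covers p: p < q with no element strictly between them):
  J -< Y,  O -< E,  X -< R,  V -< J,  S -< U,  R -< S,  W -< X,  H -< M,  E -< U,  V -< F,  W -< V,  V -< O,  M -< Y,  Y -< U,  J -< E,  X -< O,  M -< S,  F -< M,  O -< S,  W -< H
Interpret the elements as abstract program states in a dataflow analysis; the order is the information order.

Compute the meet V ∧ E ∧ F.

V

Common lower bounds of {V, E, F}: V, W.
The greatest among these is V.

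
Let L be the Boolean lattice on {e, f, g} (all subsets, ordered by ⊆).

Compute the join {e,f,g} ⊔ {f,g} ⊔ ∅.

{e,f,g}

Under ⊆, join is union: {e,f,g} ∪ {f,g} ∪ ∅ = {e,f,g}.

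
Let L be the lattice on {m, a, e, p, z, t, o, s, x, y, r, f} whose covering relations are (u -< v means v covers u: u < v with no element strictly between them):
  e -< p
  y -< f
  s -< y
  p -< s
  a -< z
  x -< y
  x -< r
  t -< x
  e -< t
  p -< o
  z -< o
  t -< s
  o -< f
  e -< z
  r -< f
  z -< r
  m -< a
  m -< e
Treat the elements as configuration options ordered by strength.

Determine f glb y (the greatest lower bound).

y

Common lower bounds of {f, y}: e, m, p, s, t, x, y.
The greatest among these is y.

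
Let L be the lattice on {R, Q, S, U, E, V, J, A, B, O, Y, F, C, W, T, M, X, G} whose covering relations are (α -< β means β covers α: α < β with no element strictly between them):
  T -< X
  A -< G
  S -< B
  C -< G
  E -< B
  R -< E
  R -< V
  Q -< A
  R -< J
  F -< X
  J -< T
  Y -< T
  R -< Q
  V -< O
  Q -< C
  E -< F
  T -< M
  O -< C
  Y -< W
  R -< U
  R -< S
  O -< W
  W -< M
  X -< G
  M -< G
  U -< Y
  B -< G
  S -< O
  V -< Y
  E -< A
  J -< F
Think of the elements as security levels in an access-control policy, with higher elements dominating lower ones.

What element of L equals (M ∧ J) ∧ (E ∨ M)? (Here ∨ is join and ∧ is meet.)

J

M ∧ J = J
E ∨ M = G
J ∧ G = J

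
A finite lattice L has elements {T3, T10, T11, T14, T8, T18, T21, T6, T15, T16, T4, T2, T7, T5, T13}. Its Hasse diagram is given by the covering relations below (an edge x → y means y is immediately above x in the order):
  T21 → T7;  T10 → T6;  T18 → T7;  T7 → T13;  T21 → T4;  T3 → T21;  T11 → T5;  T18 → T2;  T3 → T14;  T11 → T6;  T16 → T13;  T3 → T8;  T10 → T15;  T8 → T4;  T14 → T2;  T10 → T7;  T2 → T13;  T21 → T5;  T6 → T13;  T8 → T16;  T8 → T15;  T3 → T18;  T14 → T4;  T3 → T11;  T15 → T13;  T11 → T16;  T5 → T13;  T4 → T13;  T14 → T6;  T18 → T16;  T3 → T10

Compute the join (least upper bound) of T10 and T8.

T15

Common upper bounds of {T10, T8}: T13, T15.
The least among these is T15.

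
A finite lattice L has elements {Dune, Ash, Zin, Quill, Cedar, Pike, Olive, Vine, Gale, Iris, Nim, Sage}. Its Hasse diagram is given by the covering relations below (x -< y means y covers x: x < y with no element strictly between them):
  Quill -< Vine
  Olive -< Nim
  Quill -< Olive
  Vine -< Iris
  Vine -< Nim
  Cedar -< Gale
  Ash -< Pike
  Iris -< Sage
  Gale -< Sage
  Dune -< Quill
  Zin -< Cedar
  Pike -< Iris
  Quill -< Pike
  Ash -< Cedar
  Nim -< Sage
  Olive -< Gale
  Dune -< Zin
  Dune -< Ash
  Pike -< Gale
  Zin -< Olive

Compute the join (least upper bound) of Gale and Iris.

Sage

Common upper bounds of {Gale, Iris}: Sage.
The least among these is Sage.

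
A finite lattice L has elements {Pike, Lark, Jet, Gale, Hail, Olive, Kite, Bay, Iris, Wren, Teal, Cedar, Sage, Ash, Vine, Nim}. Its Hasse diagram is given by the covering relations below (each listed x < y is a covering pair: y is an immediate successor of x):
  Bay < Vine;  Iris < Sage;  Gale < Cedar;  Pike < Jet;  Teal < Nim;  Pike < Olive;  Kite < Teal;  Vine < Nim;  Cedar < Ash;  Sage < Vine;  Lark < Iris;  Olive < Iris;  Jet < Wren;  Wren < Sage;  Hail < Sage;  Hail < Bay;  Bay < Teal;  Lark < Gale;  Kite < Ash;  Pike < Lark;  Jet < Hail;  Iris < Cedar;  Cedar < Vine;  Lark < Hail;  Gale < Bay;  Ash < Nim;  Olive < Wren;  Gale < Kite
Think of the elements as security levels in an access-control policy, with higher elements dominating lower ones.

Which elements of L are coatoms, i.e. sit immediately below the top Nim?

The coatoms are exactly the elements covered by Nim: Ash, Teal, Vine.

Ash, Teal, Vine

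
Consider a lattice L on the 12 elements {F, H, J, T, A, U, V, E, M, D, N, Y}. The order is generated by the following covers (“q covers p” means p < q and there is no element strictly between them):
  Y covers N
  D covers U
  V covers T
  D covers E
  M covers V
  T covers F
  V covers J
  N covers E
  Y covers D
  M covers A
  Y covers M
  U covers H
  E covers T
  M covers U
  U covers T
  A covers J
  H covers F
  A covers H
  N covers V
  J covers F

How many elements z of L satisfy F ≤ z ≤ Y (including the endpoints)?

12

The interval [F, Y] = {A, D, E, F, H, J, M, N, T, U, V, Y}, which has 12 elements.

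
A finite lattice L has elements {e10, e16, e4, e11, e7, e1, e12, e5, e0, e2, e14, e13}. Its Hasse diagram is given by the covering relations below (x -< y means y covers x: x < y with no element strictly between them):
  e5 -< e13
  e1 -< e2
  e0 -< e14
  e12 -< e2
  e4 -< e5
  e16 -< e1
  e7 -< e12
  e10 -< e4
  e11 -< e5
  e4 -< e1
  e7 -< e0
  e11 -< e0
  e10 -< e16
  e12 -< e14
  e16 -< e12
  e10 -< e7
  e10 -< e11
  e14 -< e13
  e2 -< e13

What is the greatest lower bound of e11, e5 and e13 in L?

Common lower bounds of {e11, e5, e13}: e10, e11.
The greatest among these is e11.

e11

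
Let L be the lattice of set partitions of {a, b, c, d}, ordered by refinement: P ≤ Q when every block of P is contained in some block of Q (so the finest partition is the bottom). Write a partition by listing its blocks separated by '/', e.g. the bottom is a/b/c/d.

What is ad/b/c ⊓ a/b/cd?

Common lower bounds of {ad/b/c, a/b/cd}: a/b/c/d.
The greatest among these is a/b/c/d.

a/b/c/d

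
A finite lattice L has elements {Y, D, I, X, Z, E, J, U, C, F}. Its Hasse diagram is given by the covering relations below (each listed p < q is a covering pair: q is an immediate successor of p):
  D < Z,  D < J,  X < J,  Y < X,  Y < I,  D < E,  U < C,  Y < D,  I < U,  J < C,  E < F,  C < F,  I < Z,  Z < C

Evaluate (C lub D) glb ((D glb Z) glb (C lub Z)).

D

C ∨ D = C
D ∧ Z = D
C ∨ Z = C
D ∧ C = D
C ∧ D = D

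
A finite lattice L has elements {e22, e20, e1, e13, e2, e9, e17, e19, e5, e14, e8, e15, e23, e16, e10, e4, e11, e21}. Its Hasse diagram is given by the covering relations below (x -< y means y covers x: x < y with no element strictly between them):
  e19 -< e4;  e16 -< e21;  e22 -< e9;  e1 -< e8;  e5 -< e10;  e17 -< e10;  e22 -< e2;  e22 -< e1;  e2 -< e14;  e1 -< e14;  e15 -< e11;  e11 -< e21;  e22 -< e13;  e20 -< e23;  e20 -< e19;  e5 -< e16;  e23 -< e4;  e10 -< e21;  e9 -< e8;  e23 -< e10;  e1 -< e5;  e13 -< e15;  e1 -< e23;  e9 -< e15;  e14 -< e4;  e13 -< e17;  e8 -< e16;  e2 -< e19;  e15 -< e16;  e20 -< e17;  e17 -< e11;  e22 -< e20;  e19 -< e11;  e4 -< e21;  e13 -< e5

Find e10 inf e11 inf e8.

e22

Common lower bounds of {e10, e11, e8}: e22.
The greatest among these is e22.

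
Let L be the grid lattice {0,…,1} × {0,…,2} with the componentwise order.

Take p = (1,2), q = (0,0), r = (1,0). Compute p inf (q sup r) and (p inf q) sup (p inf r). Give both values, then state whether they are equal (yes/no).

(1,0); (1,0); yes

q sup r = (1,0), so p inf (q sup r) = (1,2) inf (1,0) = (1,0).
p inf q = (0,0) and p inf r = (1,0), so (p inf q) sup (p inf r) = (0,0) sup (1,0) = (1,0).
Equal: yes.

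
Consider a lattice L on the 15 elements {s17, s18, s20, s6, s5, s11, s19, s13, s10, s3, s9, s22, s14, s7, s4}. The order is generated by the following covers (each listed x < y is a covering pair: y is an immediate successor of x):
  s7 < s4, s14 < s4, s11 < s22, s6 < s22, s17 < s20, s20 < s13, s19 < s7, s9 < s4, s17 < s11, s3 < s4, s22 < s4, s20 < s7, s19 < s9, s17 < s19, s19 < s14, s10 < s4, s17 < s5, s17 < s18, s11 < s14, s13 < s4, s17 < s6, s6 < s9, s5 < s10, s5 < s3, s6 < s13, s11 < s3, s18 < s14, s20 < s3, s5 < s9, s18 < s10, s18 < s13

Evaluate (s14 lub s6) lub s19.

s14 ∨ s6 = s4
s4 ∨ s19 = s4

s4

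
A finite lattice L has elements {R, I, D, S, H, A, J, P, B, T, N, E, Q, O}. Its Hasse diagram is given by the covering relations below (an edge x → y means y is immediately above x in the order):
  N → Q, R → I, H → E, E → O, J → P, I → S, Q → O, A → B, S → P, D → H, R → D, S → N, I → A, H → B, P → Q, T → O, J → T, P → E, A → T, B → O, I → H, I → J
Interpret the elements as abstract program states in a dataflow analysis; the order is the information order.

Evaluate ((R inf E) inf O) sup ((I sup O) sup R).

O

R ∧ E = R
R ∧ O = R
I ∨ O = O
O ∨ R = O
R ∨ O = O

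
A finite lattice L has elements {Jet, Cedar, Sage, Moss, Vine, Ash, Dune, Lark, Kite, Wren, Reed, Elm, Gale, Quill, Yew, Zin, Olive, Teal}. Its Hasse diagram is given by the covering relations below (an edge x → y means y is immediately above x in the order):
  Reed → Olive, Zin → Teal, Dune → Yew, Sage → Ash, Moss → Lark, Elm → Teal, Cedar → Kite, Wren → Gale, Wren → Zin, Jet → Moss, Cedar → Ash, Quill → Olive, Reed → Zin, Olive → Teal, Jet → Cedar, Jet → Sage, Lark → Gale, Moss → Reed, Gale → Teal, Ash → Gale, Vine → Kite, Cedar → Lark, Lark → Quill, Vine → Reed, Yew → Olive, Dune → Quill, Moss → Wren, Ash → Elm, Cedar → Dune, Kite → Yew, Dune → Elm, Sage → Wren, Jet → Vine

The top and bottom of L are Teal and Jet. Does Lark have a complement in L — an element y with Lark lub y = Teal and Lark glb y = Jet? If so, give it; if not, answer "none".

none

For every candidate y, either Lark ∨ y ≠ Teal or Lark ∧ y ≠ Jet; no complement exists.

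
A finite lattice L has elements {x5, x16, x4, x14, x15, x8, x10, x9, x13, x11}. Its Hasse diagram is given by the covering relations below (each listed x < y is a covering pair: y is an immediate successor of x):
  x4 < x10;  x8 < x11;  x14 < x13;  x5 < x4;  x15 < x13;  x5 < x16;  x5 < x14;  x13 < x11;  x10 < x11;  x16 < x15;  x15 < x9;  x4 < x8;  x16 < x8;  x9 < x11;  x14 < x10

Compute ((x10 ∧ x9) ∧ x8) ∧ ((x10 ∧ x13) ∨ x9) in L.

x5

x10 ∧ x9 = x5
x5 ∧ x8 = x5
x10 ∧ x13 = x14
x14 ∨ x9 = x11
x5 ∧ x11 = x5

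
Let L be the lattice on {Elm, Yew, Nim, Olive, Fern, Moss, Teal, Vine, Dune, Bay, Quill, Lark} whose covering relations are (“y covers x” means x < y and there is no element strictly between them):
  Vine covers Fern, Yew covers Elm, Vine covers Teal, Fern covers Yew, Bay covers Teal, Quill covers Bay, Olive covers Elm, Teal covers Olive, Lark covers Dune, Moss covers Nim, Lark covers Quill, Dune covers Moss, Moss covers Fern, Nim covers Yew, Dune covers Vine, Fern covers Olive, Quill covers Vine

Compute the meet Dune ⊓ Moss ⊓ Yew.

Common lower bounds of {Dune, Moss, Yew}: Elm, Yew.
The greatest among these is Yew.

Yew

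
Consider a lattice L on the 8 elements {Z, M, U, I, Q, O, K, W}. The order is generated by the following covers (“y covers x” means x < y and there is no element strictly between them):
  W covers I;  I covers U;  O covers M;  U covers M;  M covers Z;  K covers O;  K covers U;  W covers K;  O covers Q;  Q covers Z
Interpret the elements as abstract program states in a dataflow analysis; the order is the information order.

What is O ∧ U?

Common lower bounds of {O, U}: M, Z.
The greatest among these is M.

M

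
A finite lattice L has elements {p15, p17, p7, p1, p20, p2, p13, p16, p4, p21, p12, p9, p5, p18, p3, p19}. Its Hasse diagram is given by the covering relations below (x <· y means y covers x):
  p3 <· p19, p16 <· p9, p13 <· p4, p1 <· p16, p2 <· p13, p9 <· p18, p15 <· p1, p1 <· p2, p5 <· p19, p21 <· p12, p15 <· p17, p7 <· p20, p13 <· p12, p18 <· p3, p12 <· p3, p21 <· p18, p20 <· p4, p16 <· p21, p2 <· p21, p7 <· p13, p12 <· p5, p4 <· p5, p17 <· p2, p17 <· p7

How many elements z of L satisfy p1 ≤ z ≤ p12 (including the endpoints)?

6

The interval [p1, p12] = {p1, p12, p13, p16, p2, p21}, which has 6 elements.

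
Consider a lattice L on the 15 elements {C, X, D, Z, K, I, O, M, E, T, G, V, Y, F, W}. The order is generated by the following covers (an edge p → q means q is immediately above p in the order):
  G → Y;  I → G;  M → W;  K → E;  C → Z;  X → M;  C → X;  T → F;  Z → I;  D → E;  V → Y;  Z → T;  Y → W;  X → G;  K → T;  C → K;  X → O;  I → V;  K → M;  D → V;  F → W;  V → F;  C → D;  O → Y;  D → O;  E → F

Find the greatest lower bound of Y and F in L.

Common lower bounds of {Y, F}: C, D, I, V, Z.
The greatest among these is V.

V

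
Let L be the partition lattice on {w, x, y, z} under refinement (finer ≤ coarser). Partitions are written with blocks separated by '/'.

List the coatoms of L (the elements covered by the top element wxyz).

w/xyz, wx/yz, wxy/z, wxz/y, wy/xz, wyz/x, wz/xy

The coatoms are exactly the elements covered by wxyz: w/xyz, wx/yz, wxy/z, wxz/y, wy/xz, wyz/x, wz/xy.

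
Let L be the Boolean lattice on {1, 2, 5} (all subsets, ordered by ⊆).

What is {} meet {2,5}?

Common lower bounds of {{}, {2,5}}: {}.
The greatest among these is {}.

{}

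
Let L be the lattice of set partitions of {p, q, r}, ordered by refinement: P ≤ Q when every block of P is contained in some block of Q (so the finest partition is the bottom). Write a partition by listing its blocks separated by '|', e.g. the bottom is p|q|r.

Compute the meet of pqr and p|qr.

p|qr

Common lower bounds of {pqr, p|qr}: p|qr, p|q|r.
The greatest among these is p|qr.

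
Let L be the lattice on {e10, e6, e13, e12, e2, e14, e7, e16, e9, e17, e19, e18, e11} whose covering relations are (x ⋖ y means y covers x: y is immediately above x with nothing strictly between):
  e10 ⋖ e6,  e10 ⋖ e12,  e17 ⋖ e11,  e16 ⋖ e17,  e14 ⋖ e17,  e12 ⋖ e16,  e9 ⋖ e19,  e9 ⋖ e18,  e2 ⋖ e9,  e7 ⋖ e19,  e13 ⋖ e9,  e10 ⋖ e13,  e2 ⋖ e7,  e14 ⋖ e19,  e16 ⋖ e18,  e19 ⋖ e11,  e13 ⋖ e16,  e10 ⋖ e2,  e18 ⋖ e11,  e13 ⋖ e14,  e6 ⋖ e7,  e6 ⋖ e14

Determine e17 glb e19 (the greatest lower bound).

Common lower bounds of {e17, e19}: e10, e13, e14, e6.
The greatest among these is e14.

e14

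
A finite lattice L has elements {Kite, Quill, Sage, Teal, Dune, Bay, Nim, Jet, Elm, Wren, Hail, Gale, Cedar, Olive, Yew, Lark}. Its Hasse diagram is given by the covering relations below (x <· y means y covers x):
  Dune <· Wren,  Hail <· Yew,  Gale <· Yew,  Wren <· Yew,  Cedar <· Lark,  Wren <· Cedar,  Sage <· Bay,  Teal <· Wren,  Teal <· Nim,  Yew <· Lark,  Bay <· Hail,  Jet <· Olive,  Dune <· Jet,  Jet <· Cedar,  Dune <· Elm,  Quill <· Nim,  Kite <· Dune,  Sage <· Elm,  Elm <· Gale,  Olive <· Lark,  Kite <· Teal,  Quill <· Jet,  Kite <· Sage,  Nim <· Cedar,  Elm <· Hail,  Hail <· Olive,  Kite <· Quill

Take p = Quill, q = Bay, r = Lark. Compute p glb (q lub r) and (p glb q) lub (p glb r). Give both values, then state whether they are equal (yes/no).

Quill; Quill; yes

q lub r = Lark, so p glb (q lub r) = Quill glb Lark = Quill.
p glb q = Kite and p glb r = Quill, so (p glb q) lub (p glb r) = Kite lub Quill = Quill.
Equal: yes.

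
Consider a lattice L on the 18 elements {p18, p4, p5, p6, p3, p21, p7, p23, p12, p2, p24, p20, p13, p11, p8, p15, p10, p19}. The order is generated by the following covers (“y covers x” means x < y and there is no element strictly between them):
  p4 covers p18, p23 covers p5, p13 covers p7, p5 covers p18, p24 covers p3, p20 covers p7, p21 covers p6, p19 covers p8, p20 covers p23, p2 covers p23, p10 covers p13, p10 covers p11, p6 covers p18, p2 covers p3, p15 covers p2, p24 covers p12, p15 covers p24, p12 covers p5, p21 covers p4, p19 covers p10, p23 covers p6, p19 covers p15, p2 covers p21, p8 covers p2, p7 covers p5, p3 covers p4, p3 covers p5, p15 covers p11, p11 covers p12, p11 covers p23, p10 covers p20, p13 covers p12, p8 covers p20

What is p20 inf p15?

p23

Common lower bounds of {p20, p15}: p18, p23, p5, p6.
The greatest among these is p23.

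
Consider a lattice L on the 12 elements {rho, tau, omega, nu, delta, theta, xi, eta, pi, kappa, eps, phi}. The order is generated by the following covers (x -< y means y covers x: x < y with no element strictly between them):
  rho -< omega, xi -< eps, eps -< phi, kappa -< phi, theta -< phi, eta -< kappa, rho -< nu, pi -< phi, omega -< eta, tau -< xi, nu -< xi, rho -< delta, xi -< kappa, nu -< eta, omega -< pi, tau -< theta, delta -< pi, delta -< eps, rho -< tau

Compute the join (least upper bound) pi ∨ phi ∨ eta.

phi

Common upper bounds of {pi, phi, eta}: phi.
The least among these is phi.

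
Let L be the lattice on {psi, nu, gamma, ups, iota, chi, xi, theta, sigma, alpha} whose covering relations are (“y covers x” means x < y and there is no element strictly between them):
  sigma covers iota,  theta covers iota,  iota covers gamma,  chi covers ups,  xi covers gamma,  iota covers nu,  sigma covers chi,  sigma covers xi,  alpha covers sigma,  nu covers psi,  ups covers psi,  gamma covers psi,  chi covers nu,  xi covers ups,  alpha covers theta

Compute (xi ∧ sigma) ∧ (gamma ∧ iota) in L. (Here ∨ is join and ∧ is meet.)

xi ∧ sigma = xi
gamma ∧ iota = gamma
xi ∧ gamma = gamma

gamma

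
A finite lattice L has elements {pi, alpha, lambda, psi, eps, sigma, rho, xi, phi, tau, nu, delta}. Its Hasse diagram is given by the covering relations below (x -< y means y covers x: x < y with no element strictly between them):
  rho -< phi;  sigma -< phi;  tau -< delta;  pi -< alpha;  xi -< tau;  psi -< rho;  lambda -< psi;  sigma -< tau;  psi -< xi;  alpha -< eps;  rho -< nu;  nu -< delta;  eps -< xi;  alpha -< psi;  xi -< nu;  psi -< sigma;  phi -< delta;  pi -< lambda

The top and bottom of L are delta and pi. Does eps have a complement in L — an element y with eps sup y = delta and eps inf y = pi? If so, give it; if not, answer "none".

For every candidate y, either eps ∨ y ≠ delta or eps ∧ y ≠ pi; no complement exists.

none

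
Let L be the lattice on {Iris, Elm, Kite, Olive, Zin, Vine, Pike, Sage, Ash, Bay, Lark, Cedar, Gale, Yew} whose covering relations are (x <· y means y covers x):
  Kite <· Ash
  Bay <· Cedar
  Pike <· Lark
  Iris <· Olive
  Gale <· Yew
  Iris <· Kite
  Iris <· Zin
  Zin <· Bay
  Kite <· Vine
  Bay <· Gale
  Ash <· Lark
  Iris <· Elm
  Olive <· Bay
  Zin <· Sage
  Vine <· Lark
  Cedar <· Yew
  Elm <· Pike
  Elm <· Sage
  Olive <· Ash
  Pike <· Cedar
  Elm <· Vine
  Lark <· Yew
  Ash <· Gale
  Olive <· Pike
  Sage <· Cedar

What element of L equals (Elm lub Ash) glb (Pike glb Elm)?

Elm ∨ Ash = Lark
Pike ∧ Elm = Elm
Lark ∧ Elm = Elm

Elm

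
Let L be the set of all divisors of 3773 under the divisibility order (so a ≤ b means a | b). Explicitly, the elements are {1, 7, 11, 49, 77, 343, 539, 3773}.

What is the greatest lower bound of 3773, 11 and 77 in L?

11

In the divisibility order, the meet is the greatest common divisor: gcd(3773, 11, 77) = 11.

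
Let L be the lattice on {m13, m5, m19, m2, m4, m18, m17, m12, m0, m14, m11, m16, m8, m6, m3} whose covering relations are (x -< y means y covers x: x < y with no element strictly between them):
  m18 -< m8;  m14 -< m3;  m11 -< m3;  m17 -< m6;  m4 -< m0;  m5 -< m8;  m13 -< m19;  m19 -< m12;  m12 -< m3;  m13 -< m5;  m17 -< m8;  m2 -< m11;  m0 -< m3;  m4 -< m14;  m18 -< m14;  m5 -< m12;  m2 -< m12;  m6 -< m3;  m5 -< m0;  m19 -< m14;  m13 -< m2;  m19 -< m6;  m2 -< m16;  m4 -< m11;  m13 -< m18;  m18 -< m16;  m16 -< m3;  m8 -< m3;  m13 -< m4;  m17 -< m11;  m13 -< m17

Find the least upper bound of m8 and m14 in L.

Common upper bounds of {m8, m14}: m3.
The least among these is m3.

m3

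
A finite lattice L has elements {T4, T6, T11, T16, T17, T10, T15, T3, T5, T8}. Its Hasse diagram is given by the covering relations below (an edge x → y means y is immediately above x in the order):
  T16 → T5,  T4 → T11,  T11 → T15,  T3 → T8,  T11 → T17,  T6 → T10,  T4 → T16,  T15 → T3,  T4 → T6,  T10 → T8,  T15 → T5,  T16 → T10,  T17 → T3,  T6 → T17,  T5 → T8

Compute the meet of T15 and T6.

T4

Common lower bounds of {T15, T6}: T4.
The greatest among these is T4.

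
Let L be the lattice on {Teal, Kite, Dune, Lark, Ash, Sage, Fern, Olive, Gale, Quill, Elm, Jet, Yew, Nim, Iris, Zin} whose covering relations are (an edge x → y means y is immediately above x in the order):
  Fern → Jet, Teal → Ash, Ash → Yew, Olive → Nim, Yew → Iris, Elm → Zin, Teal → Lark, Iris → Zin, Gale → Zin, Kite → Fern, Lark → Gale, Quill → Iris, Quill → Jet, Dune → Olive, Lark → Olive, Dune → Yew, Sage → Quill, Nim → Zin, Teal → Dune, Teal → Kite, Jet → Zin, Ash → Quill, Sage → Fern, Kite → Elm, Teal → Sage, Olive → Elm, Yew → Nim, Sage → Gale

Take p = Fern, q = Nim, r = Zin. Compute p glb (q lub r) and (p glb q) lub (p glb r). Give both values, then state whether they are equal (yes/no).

Fern; Fern; yes

q lub r = Zin, so p glb (q lub r) = Fern glb Zin = Fern.
p glb q = Teal and p glb r = Fern, so (p glb q) lub (p glb r) = Teal lub Fern = Fern.
Equal: yes.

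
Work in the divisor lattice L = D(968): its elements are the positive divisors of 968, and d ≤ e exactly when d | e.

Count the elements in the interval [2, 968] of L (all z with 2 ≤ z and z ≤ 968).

The interval [2, 968] = {2, 22, 242, 4, 44, 484, 8, 88, 968}, which has 9 elements.

9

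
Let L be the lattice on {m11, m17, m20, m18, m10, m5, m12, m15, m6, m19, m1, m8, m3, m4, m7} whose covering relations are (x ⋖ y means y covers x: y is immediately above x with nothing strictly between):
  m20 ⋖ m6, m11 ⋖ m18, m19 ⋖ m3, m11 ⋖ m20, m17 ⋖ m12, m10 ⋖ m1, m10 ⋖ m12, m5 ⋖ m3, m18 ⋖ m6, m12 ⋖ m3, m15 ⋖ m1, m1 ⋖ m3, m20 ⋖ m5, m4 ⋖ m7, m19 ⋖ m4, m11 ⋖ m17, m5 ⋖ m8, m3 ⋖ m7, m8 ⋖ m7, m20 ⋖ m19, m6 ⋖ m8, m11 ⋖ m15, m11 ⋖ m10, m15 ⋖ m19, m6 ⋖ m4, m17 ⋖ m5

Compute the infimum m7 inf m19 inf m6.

Common lower bounds of {m7, m19, m6}: m11, m20.
The greatest among these is m20.

m20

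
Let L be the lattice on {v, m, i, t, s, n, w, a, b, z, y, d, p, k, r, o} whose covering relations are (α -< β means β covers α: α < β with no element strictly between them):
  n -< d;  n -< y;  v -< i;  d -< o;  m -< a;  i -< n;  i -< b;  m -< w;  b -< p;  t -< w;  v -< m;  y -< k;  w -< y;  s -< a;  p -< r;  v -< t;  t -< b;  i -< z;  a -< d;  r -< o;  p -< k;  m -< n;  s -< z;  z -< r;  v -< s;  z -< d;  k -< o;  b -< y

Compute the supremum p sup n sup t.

k

Common upper bounds of {p, n, t}: k, o.
The least among these is k.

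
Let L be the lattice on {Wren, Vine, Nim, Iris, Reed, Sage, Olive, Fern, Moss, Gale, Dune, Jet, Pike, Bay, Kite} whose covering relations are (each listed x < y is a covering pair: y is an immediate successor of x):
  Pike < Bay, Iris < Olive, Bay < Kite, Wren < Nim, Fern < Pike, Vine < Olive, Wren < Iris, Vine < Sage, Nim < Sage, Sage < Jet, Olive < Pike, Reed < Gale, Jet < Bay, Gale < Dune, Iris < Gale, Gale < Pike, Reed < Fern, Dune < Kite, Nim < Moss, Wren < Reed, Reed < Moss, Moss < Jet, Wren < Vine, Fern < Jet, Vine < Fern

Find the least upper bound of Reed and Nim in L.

Moss

Common upper bounds of {Reed, Nim}: Bay, Jet, Kite, Moss.
The least among these is Moss.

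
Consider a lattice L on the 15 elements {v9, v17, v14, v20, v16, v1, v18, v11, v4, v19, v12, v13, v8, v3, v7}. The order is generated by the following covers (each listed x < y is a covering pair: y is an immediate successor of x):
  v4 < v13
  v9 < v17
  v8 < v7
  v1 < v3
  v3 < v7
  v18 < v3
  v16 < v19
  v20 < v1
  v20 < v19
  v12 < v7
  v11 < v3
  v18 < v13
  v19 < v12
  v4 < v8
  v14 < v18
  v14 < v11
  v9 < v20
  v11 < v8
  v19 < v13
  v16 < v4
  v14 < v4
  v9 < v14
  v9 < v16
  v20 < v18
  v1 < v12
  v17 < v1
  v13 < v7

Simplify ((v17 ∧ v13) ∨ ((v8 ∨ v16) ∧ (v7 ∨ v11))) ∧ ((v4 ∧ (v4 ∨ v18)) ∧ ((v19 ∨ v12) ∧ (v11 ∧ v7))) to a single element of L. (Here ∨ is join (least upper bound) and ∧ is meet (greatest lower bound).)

v9

v17 ∧ v13 = v9
v8 ∨ v16 = v8
v7 ∨ v11 = v7
v8 ∧ v7 = v8
v9 ∨ v8 = v8
v4 ∨ v18 = v13
v4 ∧ v13 = v4
v19 ∨ v12 = v12
v11 ∧ v7 = v11
v12 ∧ v11 = v9
v4 ∧ v9 = v9
v8 ∧ v9 = v9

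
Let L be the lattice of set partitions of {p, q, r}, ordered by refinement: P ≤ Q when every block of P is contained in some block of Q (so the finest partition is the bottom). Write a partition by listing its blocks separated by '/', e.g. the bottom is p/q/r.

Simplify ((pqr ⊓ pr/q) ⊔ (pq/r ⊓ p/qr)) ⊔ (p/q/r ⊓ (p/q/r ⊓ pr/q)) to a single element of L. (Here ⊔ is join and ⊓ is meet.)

pr/q

pqr ∧ pr/q = pr/q
pq/r ∧ p/qr = p/q/r
pr/q ∨ p/q/r = pr/q
p/q/r ∧ pr/q = p/q/r
p/q/r ∧ p/q/r = p/q/r
pr/q ∨ p/q/r = pr/q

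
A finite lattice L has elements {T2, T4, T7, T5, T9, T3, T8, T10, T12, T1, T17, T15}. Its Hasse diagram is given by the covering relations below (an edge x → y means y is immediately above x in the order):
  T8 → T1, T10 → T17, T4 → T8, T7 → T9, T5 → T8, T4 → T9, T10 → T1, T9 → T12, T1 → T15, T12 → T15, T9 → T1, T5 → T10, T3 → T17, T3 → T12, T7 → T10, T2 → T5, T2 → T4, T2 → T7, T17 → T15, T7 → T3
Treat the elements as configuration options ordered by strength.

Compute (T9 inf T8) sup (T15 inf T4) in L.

T9 ∧ T8 = T4
T15 ∧ T4 = T4
T4 ∨ T4 = T4

T4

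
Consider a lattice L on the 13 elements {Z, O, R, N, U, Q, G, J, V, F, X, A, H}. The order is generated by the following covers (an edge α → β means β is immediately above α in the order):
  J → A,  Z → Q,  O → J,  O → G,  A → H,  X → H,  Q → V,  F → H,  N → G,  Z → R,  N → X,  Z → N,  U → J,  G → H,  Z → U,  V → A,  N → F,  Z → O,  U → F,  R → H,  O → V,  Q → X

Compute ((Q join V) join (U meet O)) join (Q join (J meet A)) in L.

Q ∨ V = V
U ∧ O = Z
V ∨ Z = V
J ∧ A = J
Q ∨ J = A
V ∨ A = A

A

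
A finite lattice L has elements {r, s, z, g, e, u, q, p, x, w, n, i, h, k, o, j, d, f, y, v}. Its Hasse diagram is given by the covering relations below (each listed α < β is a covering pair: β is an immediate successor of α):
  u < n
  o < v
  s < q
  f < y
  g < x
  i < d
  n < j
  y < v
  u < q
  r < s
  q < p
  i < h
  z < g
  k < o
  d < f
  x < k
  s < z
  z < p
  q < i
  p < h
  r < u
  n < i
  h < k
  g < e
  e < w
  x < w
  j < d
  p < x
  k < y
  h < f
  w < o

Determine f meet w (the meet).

Common lower bounds of {f, w}: p, q, r, s, u, z.
The greatest among these is p.

p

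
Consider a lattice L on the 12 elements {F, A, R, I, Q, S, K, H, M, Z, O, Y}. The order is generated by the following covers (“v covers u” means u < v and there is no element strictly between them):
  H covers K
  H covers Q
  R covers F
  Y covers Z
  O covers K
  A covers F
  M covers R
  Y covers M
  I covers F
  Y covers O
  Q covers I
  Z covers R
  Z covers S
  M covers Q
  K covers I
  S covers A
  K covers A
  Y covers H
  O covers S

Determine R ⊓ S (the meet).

F

Common lower bounds of {R, S}: F.
The greatest among these is F.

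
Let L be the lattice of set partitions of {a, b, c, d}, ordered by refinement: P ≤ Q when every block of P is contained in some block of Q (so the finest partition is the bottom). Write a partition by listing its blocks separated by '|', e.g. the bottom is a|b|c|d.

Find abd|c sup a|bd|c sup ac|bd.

The join of abd|c, a|bd|c, ac|bd merges any blocks that overlap across the partitions, giving abcd.

abcd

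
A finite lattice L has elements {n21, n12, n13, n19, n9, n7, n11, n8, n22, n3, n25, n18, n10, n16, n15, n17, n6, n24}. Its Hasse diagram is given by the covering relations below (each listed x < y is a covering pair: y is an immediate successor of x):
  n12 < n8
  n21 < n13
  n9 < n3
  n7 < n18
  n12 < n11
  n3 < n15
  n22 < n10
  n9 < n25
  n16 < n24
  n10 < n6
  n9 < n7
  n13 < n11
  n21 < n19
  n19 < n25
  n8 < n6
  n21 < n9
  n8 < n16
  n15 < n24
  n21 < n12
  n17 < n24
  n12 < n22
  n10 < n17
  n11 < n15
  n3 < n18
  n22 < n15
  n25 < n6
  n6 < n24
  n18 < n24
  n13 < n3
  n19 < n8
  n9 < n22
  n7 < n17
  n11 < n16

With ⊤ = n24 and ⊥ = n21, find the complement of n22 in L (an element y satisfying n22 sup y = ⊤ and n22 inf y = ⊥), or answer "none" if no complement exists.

none

For every candidate y, either n22 ∨ y ≠ n24 or n22 ∧ y ≠ n21; no complement exists.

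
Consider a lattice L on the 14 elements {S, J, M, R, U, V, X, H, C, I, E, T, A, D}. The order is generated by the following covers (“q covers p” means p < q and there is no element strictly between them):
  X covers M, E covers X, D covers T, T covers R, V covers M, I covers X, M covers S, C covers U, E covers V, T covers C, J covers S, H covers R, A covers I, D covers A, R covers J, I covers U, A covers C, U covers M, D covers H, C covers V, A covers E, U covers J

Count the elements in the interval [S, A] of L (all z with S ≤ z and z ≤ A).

The interval [S, A] = {A, C, E, I, J, M, S, U, V, X}, which has 10 elements.

10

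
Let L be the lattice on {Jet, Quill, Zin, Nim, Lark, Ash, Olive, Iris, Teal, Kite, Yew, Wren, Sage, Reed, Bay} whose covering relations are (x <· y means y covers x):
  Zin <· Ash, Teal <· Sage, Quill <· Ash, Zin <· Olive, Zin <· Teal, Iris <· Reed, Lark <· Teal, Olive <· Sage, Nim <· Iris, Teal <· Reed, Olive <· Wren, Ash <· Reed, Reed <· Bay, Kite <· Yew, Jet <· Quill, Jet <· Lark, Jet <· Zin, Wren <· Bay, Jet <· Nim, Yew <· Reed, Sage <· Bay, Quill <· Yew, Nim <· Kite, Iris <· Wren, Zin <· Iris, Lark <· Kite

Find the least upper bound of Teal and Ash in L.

Reed

Common upper bounds of {Teal, Ash}: Bay, Reed.
The least among these is Reed.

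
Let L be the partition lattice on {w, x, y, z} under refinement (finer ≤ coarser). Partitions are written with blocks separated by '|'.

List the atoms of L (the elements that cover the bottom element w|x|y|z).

The atoms are exactly the elements that cover w|x|y|z: wx|y|z, wy|x|z, wz|x|y, w|xy|z, w|xz|y, w|x|yz.

wx|y|z, wy|x|z, wz|x|y, w|xy|z, w|xz|y, w|x|yz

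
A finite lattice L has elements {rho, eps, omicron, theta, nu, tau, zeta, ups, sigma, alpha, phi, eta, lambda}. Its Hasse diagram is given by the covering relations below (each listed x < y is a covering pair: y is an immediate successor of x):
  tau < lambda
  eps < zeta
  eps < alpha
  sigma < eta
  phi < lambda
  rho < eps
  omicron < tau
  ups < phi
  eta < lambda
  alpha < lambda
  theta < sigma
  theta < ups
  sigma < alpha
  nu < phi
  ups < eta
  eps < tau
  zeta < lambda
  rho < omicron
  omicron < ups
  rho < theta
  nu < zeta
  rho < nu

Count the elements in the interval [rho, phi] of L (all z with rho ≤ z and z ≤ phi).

The interval [rho, phi] = {nu, omicron, phi, rho, theta, ups}, which has 6 elements.

6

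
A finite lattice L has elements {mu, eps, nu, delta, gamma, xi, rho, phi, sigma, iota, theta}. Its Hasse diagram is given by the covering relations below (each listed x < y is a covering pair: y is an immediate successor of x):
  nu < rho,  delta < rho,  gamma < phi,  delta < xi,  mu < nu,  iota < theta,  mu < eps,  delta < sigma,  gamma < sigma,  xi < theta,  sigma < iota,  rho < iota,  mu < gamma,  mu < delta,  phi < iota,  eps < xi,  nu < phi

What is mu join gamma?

Common upper bounds of {mu, gamma}: gamma, iota, phi, sigma, theta.
The least among these is gamma.

gamma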